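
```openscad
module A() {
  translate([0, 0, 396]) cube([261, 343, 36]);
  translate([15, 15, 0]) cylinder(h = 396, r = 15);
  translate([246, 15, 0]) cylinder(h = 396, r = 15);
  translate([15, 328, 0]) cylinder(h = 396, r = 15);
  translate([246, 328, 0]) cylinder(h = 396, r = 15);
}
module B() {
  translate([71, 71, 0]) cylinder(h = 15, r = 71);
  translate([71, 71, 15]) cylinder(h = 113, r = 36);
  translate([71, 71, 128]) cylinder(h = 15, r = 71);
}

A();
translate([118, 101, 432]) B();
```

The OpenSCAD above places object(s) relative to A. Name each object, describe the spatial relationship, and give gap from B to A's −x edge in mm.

The spool's min-x is at 118; the stool's min-x is 0; gap = 118 mm.

A is a stool. B is a spool. The spool is on top of the stool. The gap from the spool to the stool's −x edge is 118 mm.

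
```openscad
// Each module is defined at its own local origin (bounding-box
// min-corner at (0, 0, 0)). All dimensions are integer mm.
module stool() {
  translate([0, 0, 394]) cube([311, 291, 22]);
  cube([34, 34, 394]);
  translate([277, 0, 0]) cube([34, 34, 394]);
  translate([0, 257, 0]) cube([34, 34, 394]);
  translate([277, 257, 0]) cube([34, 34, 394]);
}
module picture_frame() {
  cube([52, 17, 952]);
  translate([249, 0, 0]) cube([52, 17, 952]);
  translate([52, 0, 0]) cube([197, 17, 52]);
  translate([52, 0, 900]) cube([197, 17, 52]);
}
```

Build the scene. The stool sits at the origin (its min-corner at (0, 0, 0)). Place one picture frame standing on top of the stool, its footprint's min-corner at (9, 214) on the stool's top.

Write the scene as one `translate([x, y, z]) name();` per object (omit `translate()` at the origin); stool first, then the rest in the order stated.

stool();
translate([9, 214, 416]) picture_frame();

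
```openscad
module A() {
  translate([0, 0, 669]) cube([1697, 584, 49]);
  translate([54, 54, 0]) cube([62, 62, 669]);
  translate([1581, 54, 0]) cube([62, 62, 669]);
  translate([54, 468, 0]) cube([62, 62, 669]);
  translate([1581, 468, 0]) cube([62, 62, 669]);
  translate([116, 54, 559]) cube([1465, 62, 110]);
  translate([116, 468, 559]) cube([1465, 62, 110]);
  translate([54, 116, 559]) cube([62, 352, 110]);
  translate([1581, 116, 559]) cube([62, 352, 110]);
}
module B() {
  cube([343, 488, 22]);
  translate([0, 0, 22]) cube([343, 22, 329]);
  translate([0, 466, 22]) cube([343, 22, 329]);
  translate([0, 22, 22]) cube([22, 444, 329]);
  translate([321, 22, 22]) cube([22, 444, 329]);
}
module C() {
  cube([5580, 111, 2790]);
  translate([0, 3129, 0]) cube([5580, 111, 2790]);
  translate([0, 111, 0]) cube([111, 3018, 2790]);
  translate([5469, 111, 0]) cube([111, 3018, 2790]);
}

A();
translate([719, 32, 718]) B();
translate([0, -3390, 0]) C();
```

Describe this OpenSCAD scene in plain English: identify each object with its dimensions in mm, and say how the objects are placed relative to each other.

A is a table with a 1697×584 mm rectangular top, 49 mm thick, top surface at z = 718 mm, supported by four 62×62 mm square legs, each inset 54 mm from the nearest pair of top edges, running from the floor. Four apron rails, 62 mm thick and 110 mm tall, run between adjacent legs with their top edges flush with the underside of the top and their outer faces flush with the legs' outer faces.

B is an open-topped rectangular box: outside dimensions 343×488×351 mm, with a uniform wall and base thickness of 22 mm. The base is a full 343×488 slab on the floor; four walls sit on top of the base. The front and back walls (the −y and +y sides) span the full width; the two side walls fit between them.

C is a box-shaped house frame (walls only): outside footprint 5580×3240 mm, wall height 2790 mm, wall thickness 111 mm. The two y-facing walls run the full x-width; the two x-facing walls fit between the inner faces of the y-facing walls.

The open box is on top of the table. The house frame is on the floor beside the table on its −y side.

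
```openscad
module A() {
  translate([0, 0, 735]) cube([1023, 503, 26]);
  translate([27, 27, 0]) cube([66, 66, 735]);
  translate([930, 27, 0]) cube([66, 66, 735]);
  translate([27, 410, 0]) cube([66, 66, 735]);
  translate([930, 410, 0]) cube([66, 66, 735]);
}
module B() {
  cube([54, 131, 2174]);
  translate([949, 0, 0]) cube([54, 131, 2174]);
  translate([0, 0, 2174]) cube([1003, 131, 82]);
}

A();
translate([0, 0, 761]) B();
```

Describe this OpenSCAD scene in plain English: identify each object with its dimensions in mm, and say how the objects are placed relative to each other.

A is a table: top 1023 mm (x) × 503 mm (y), 26 mm thick, upper face at z = 761 mm, on four 66×66 mm square legs, each inset 27 mm from the nearest pair of top edges, running from z = 0 to the bottom of the top.

B is a door frame. The clear opening is 895 mm wide and 2174 mm high. Two 54 mm wide jambs, 131 mm deep, stand either side of the opening from the floor to the top of the opening. A 82 mm thick head sits across the top of both jambs, spanning the full outside width of the frame.

The door frame is on top of the table.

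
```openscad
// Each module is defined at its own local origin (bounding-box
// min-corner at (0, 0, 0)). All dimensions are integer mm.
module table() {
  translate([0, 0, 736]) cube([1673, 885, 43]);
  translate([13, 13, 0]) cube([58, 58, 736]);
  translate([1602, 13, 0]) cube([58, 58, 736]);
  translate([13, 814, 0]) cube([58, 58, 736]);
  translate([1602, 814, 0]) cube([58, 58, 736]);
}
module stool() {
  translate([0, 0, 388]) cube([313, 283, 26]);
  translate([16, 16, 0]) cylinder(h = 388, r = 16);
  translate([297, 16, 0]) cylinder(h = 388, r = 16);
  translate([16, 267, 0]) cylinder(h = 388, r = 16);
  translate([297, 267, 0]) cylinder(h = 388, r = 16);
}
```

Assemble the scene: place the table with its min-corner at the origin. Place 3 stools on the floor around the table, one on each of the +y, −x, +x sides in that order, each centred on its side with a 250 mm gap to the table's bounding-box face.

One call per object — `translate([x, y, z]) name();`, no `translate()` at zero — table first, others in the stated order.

table();
translate([680, 1135, 0]) stool();
translate([-563, 301, 0]) stool();
translate([1923, 301, 0]) stool();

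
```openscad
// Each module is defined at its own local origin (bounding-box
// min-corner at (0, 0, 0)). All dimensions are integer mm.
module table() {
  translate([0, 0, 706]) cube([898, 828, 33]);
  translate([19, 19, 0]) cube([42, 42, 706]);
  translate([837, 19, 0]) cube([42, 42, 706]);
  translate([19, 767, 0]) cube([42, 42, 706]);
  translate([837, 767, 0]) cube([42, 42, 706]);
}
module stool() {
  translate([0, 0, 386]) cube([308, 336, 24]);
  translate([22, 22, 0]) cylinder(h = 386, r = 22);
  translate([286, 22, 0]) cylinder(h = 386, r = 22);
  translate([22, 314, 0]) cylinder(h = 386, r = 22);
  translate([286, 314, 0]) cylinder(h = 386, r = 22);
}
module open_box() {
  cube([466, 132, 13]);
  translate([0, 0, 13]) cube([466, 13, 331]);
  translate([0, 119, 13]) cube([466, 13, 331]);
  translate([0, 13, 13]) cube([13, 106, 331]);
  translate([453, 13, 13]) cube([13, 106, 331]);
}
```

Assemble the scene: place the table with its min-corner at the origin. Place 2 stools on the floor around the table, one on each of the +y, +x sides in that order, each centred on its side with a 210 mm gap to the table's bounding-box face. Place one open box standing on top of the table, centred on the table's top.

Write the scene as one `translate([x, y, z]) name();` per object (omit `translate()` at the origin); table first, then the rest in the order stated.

table();
translate([295, 1038, 0]) stool();
translate([1108, 246, 0]) stool();
translate([216, 348, 739]) open_box();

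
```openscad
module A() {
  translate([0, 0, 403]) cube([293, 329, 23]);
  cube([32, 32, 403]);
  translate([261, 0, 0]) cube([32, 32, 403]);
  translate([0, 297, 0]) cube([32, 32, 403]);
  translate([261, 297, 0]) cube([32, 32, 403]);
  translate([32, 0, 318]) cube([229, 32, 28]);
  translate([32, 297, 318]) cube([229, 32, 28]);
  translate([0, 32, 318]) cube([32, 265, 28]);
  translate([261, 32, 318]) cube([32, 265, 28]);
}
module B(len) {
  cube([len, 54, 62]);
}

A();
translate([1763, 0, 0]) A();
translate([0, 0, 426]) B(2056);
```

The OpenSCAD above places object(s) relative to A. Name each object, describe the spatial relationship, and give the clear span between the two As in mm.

A is a stool. B is a beam. A beam spans the tops of two stools. The clear span between the two stools is 1470 mm.

Second stool starts at x = 1763; first ends at x = 293; clear span = 1763 − 293 = 1470 mm.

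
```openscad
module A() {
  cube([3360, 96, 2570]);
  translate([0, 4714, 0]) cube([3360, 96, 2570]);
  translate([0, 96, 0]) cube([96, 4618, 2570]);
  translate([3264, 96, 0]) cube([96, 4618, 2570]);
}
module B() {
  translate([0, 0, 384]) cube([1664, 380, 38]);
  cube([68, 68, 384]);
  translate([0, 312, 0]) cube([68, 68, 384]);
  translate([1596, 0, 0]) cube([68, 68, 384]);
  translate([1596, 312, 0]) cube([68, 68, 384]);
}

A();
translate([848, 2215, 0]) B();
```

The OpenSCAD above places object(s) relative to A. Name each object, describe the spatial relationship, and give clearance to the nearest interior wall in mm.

A is a house frame. B is a bench. The bench sits inside the house frame, centred. The clearance to the nearest interior wall is 752 mm.

Clearances: x = 752, y = 2119; minimum 752 mm.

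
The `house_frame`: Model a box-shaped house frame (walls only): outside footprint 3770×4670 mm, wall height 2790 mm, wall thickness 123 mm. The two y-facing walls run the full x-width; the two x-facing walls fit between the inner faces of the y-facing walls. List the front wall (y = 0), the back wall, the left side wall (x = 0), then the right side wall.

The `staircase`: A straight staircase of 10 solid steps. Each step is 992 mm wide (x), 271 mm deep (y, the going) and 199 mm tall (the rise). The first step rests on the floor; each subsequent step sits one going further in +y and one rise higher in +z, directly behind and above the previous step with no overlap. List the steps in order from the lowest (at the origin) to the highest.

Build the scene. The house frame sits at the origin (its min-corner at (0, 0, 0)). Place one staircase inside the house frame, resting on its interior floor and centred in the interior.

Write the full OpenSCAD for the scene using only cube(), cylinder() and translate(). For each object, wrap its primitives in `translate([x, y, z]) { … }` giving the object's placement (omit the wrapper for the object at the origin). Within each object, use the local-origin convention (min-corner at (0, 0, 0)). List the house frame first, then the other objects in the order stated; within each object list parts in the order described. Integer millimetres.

cube([3770, 123, 2790]);
translate([0, 4547, 0]) cube([3770, 123, 2790]);
translate([0, 123, 0]) cube([123, 4424, 2790]);
translate([3647, 123, 0]) cube([123, 4424, 2790]);
translate([1389, 980, 0]) {
  cube([992, 271, 199]);
  translate([0, 271, 199]) cube([992, 271, 199]);
  translate([0, 542, 398]) cube([992, 271, 199]);
  translate([0, 813, 597]) cube([992, 271, 199]);
  translate([0, 1084, 796]) cube([992, 271, 199]);
  translate([0, 1355, 995]) cube([992, 271, 199]);
  translate([0, 1626, 1194]) cube([992, 271, 199]);
  translate([0, 1897, 1393]) cube([992, 271, 199]);
  translate([0, 2168, 1592]) cube([992, 271, 199]);
  translate([0, 2439, 1791]) cube([992, 271, 199]);
}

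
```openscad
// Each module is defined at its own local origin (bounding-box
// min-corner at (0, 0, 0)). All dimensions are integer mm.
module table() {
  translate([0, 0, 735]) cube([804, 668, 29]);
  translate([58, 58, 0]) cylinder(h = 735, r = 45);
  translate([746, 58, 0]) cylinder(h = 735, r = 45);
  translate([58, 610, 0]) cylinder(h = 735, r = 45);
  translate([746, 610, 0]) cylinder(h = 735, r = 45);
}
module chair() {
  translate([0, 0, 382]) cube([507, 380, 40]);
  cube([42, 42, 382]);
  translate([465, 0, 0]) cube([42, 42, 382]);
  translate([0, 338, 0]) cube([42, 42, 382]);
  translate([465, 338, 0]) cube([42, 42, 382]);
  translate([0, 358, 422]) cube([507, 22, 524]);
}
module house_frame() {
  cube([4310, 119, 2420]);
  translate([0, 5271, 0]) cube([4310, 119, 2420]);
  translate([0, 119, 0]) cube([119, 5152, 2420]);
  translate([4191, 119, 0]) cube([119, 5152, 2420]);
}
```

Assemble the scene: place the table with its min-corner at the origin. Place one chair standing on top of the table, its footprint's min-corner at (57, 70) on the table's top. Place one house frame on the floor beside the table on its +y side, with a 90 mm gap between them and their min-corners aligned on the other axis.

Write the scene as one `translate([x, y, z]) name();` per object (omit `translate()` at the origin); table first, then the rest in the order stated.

table();
translate([57, 70, 764]) chair();
translate([0, 758, 0]) house_frame();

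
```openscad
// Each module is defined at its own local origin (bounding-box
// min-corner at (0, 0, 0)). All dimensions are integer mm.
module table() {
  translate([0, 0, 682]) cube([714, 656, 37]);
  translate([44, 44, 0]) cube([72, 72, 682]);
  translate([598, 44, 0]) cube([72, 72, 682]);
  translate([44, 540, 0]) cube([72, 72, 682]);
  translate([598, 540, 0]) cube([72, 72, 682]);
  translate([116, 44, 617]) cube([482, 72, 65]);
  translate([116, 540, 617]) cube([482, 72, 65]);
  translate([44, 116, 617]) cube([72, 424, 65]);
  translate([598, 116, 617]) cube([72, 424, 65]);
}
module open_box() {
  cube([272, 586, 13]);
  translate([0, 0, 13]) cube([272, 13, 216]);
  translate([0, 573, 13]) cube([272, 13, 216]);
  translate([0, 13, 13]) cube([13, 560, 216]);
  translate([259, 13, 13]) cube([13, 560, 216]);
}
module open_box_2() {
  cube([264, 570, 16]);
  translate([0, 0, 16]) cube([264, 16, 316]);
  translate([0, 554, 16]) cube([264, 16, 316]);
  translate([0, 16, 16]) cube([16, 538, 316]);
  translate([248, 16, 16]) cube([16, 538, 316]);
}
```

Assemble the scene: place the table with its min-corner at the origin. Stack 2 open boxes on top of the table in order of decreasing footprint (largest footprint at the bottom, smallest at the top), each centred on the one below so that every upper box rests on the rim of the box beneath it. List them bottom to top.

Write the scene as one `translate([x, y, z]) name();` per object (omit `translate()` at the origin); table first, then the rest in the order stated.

table();
translate([221, 35, 719]) open_box();
translate([225, 43, 948]) open_box_2();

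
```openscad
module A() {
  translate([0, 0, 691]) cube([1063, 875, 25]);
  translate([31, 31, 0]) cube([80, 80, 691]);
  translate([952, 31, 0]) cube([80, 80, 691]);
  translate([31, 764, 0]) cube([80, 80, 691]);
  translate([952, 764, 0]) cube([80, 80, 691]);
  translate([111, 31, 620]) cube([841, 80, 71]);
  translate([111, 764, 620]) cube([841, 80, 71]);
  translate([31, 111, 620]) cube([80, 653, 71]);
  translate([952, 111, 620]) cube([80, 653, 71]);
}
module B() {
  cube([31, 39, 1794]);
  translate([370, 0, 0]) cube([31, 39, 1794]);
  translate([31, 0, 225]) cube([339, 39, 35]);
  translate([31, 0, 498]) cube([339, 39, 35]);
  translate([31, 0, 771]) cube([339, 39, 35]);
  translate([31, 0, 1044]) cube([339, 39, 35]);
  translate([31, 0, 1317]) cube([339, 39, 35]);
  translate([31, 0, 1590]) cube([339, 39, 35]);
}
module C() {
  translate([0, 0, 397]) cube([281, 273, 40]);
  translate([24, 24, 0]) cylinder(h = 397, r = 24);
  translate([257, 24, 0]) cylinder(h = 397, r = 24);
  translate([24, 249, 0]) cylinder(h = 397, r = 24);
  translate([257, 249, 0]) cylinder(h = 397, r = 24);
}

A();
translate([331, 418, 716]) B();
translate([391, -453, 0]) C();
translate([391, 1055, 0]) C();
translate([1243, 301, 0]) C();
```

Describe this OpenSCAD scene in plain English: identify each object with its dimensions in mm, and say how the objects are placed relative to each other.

A is a table: top 1063 mm (x) × 875 mm (y), 25 mm thick, upper face at z = 716 mm, on four 80×80 mm square legs, each inset 31 mm from the nearest pair of top edges, running from z = 0 to the bottom of the top. Four apron rails, 80 mm thick and 71 mm tall, run between adjacent legs with their top edges flush with the underside of the top and their outer faces flush with the legs' outer faces.

B is a straight ladder. Two 31×39 mm vertical rails, 1794 mm tall, stand 401 mm apart (outside-to-outside) with their front faces coplanar on the −y side. 6 rungs, each 39 mm deep and 35 mm tall, span between the inner faces of the rails, front faces flush with the rails. The lowest rung's underside is at z = 225 mm and rungs are spaced 273 mm apart (underside to underside).

C is a four-legged stool. The seat is a 281×273×40 mm slab whose top surface is at z = 437 mm; four round legs, each 48 mm in diameter, run from the floor (z = 0) to the underside of the seat, each leg's axis is inset half a diameter from the nearest pair of seat edges (so the leg's bounding box is flush with the corner).

The ladder is on top of the table, centred. Three stools sit around the table at the −y, +y, +x sides.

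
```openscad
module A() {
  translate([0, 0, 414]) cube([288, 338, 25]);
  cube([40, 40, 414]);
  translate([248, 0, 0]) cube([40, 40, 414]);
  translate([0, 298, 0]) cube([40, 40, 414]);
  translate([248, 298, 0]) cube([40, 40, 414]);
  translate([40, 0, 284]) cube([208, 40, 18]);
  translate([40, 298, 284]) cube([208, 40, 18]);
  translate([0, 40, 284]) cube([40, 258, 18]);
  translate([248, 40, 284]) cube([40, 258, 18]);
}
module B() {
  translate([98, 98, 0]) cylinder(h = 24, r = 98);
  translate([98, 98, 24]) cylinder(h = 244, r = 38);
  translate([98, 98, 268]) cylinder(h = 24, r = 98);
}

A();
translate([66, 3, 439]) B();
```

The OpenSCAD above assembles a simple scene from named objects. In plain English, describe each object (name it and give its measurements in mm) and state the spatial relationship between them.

A is a four-legged stool. The seat is 288×338 mm, 25 mm thick, top at z = 439 mm. It stands on four square legs, each 40×40 mm in cross-section, from z = 0 to the seat underside, each flush with a corner of the seat. Four stretchers, 40 mm wide and 18 mm tall, connect adjacent legs with their undersides at z = 284 mm, each running between the inner faces of the legs it joins and aligned with the legs' outer faces on the other axis.

B is a spool: two coaxial disc flanges of radius 98 mm and thickness 24 mm, joined by a core cylinder of radius 38 mm and height 244 mm. The lower flange rests on z = 0 and the three cylinders share a vertical axis.

The spool is on top of the stool.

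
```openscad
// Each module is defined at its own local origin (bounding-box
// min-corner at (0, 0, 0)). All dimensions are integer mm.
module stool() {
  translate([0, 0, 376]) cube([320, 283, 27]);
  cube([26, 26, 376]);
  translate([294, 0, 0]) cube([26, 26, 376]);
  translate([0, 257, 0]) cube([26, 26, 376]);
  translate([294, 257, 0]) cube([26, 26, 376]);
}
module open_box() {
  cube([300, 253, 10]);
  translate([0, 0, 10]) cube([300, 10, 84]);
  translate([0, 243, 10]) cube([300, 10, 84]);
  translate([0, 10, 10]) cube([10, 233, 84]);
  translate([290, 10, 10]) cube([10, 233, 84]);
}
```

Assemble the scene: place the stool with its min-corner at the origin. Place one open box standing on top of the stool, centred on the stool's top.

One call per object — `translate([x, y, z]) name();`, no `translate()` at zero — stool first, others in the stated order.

stool();
translate([10, 15, 403]) open_box();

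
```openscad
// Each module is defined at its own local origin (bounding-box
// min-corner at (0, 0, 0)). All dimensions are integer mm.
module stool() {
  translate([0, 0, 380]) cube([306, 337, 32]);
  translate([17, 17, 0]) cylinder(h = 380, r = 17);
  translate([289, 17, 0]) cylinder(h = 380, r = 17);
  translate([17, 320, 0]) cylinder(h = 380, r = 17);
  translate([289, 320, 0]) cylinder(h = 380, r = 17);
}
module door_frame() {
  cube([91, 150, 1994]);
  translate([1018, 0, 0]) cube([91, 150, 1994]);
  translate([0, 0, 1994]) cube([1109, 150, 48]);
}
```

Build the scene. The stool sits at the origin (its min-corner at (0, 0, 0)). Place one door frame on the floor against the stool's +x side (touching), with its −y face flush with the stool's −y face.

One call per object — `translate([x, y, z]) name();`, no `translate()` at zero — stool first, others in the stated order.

stool();
translate([306, 0, 0]) door_frame();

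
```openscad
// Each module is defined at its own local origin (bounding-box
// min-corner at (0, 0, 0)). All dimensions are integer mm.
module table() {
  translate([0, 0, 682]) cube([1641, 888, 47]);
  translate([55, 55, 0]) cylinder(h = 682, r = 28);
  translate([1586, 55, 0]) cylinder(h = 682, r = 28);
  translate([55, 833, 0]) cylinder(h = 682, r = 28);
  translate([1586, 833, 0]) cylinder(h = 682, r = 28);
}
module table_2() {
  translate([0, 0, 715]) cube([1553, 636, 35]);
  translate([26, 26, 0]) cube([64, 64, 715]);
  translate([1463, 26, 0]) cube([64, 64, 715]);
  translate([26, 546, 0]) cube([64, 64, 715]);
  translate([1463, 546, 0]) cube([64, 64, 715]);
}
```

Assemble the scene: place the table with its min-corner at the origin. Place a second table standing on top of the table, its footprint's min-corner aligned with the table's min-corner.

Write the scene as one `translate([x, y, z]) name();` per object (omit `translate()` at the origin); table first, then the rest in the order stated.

table();
translate([0, 0, 729]) table_2();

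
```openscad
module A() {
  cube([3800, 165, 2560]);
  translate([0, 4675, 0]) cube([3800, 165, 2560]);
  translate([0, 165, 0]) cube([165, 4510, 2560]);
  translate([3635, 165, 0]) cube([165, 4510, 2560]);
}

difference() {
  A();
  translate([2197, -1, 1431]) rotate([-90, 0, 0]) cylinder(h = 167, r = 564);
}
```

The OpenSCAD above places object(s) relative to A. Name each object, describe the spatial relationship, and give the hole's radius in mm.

A is a house frame. The house frame has a circular hole through its front wall. The hole's radius is 564 mm.

The subtracted cylinder has r = 564 mm.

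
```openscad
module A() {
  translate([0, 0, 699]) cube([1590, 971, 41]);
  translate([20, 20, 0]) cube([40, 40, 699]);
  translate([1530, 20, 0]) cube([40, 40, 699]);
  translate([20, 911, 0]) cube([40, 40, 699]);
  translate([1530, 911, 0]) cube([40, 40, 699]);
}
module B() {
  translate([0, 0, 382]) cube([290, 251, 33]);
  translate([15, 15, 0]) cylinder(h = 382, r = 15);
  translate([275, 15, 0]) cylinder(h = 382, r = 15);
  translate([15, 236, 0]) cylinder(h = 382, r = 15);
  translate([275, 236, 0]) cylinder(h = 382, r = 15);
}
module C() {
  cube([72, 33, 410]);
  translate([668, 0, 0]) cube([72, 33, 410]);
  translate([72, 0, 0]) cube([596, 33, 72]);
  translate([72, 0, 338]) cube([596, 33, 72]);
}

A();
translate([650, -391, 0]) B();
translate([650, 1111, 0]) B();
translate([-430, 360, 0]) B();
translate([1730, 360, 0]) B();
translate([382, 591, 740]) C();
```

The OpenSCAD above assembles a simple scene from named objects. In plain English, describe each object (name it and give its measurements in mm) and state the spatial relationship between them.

A is a table with a 1590×971 mm rectangular top, 41 mm thick, top surface at z = 740 mm, supported by four 40×40 mm square legs, each inset 20 mm from the nearest pair of top edges, running from the floor.

B is a four-legged stool. The seat is 290×251 mm, 33 mm thick, top at z = 415 mm. It stands on four round legs, each 30 mm in diameter, from z = 0 to the seat underside, each leg's axis is inset half a diameter from the nearest pair of seat edges (so the leg's bounding box is flush with the corner).

C is a picture frame with a 596×266 mm rectangular opening (x by z) and a uniform 72 mm border on every side. Frame depth is 33 mm along y. It is built from two vertical stiles running the full outside height and two horizontal rails spanning the gap between the stiles.

Four stools sit around the table at the −y, +y, −x, +x sides. The picture frame is on top of the table.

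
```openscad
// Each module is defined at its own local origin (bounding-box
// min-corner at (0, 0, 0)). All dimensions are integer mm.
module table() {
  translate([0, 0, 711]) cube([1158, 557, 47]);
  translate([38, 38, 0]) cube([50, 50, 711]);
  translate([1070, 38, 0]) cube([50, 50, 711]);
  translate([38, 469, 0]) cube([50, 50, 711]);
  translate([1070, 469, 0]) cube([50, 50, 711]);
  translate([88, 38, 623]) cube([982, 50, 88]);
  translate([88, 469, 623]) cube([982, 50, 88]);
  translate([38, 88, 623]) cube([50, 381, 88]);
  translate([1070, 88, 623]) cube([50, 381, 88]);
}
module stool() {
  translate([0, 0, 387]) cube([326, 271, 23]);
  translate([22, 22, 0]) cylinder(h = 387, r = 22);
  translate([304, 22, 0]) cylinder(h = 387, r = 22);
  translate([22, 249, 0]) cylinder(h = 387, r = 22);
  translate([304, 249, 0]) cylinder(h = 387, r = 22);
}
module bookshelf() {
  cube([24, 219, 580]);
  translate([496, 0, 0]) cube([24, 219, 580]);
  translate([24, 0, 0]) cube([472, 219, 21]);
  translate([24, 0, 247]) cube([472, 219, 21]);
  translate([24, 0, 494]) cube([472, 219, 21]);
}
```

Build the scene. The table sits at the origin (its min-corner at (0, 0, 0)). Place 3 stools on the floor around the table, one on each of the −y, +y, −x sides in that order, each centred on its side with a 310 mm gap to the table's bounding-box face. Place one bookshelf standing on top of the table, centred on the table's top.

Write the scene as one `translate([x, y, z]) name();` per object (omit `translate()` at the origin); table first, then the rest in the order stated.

table();
translate([416, -581, 0]) stool();
translate([416, 867, 0]) stool();
translate([-636, 143, 0]) stool();
translate([319, 169, 758]) bookshelf();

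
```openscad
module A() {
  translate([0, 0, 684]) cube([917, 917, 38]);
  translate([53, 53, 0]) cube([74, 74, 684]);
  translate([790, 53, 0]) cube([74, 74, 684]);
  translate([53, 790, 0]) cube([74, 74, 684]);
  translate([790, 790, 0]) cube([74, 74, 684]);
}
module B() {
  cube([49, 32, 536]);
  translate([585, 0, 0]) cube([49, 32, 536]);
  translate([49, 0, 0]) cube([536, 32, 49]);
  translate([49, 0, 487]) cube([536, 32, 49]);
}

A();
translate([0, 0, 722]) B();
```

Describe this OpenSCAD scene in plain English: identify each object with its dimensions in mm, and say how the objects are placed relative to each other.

A is a table: top 917 mm (x) × 917 mm (y), 38 mm thick, upper face at z = 722 mm, on four 74×74 mm square legs, each inset 53 mm from the nearest pair of top edges, running from z = 0 to the bottom of the top.

B is a rectangular picture frame lying in the x–z plane (depth along y). The opening is 536 mm wide (x) by 438 mm tall (z), surrounded by a border 49 mm wide on all four sides. The frame is 32 mm deep and is made of two full-height vertical stiles with two horizontal rails fitted between them.

The picture frame is on top of the table.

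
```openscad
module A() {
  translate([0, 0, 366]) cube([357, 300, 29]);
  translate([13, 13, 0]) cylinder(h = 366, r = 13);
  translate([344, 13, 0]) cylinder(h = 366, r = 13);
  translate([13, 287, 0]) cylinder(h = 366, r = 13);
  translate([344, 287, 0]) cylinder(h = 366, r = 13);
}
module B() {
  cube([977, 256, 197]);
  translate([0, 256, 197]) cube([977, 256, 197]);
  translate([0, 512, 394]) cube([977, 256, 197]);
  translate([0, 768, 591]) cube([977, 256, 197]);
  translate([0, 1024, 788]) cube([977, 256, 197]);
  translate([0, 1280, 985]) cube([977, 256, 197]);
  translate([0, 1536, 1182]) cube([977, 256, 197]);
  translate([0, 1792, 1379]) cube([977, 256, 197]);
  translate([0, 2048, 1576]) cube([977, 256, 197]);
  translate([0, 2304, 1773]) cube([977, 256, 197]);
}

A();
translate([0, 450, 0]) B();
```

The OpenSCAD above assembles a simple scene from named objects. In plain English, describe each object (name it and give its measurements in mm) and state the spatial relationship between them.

A is a four-legged stool. The seat is a 357×300×29 mm slab whose top surface is at z = 395 mm; four round legs, each 26 mm in diameter, run from the floor (z = 0) to the underside of the seat, each leg's axis is inset half a diameter from the nearest pair of seat edges (so the leg's bounding box is flush with the corner).

B is a straight staircase of 10 solid steps. Each step is 977 mm wide (x), 256 mm deep (y, the going) and 197 mm tall (the rise). The first step rests on the floor; each subsequent step sits one going further in +y and one rise higher in +z, directly behind and above the previous step with no overlap.

The staircase is on the floor beside the stool on its +y side.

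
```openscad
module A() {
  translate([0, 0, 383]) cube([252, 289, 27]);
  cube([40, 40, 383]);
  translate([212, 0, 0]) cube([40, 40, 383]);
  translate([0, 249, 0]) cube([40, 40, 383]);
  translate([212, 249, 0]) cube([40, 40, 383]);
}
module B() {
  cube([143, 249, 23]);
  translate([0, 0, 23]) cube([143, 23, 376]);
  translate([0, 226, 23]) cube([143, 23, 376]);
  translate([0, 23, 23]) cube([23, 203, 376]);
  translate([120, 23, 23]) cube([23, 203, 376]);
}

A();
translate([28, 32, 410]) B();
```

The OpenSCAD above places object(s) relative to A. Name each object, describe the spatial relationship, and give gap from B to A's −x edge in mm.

A is a stool. B is an open box. The open box is on top of the stool. The gap from the open box to the stool's −x edge is 28 mm.

The open box's min-x is at 28; the stool's min-x is 0; gap = 28 mm.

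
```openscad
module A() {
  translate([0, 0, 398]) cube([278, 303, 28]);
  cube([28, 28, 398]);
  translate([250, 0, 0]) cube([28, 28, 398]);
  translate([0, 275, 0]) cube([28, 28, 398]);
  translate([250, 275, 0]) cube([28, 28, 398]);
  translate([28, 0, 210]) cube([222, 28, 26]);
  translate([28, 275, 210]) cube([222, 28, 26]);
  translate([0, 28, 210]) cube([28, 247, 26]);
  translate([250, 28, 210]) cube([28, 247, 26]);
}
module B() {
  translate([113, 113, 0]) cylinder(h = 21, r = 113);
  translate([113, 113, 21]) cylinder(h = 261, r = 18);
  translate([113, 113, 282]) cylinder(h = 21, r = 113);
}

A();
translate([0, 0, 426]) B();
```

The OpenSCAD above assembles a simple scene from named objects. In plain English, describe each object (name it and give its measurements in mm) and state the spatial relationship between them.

A is a four-legged stool. The seat is a 278×303×28 mm slab whose top surface is at z = 426 mm; four square legs, each 28×28 mm in cross-section, run from the floor (z = 0) to the underside of the seat, each flush with a corner of the seat. Four stretchers, 28 mm wide and 26 mm tall, connect adjacent legs with their undersides at z = 210 mm, each running between the inner faces of the legs it joins and aligned with the legs' outer faces on the other axis.

B is a spool: two coaxial disc flanges of radius 113 mm and thickness 21 mm, joined by a core cylinder of radius 18 mm and height 261 mm. The lower flange rests on z = 0 and the three cylinders share a vertical axis.

The spool is on top of the stool.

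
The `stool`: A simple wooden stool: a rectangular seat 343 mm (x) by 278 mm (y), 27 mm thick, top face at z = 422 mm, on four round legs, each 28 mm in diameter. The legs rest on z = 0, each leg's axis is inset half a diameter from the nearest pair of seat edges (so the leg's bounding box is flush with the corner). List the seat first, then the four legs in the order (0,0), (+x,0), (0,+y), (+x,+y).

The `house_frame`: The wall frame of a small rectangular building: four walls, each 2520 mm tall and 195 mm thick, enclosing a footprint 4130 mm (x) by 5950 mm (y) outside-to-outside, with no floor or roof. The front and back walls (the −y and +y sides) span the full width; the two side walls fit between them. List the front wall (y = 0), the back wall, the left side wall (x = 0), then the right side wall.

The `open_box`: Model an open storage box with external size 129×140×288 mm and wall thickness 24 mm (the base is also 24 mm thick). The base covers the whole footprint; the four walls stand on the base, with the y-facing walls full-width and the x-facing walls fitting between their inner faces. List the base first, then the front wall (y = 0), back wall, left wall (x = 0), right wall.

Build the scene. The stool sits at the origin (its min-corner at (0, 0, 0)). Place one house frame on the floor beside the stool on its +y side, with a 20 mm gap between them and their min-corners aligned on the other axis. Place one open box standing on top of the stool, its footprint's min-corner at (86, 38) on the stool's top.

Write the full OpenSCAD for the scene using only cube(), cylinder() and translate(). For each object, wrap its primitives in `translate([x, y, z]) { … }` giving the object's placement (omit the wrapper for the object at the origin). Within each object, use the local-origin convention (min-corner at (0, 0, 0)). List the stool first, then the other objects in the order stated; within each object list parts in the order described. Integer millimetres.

translate([0, 0, 395]) cube([343, 278, 27]);
translate([14, 14, 0]) cylinder(h = 395, r = 14);
translate([329, 14, 0]) cylinder(h = 395, r = 14);
translate([14, 264, 0]) cylinder(h = 395, r = 14);
translate([329, 264, 0]) cylinder(h = 395, r = 14);
translate([0, 298, 0]) {
  cube([4130, 195, 2520]);
  translate([0, 5755, 0]) cube([4130, 195, 2520]);
  translate([0, 195, 0]) cube([195, 5560, 2520]);
  translate([3935, 195, 0]) cube([195, 5560, 2520]);
}
translate([86, 38, 422]) {
  cube([129, 140, 24]);
  translate([0, 0, 24]) cube([129, 24, 264]);
  translate([0, 116, 24]) cube([129, 24, 264]);
  translate([0, 24, 24]) cube([24, 92, 264]);
  translate([105, 24, 24]) cube([24, 92, 264]);
}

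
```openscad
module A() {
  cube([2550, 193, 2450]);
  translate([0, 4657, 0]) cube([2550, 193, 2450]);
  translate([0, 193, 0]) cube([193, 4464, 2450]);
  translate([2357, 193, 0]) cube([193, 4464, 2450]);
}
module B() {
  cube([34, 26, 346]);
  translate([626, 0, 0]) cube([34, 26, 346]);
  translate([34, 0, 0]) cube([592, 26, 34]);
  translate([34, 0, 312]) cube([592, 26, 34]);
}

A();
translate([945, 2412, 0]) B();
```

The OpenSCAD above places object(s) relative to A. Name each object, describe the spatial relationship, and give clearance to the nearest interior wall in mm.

A is a house frame. B is a picture frame. The picture frame sits inside the house frame, centred. The clearance to the nearest interior wall is 752 mm.

Clearances: x = 752, y = 2219; minimum 752 mm.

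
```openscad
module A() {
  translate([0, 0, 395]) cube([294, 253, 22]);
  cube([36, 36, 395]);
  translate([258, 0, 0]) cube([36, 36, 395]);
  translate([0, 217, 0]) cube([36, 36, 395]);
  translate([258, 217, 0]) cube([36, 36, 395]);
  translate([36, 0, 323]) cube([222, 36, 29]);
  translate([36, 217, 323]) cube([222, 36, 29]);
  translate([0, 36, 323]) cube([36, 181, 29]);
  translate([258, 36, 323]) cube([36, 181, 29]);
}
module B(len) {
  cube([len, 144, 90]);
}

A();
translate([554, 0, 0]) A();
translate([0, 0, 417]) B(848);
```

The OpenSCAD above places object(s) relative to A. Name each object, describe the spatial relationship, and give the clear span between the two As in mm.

Second stool starts at x = 554; first ends at x = 294; clear span = 554 − 294 = 260 mm.

A is a stool. B is a beam. A beam spans the tops of two stools. The clear span between the two stools is 260 mm.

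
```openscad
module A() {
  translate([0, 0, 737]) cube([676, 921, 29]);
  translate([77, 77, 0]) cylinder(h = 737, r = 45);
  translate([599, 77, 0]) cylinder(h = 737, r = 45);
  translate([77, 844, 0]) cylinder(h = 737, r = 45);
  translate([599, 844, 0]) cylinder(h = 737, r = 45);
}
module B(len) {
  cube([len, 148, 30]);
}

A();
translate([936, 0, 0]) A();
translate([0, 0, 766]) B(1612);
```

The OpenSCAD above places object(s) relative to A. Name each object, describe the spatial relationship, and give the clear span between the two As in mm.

A is a table. B is a beam. A beam spans the tops of two tables. The clear span between the two tables is 260 mm.

Second table starts at x = 936; first ends at x = 676; clear span = 936 − 676 = 260 mm.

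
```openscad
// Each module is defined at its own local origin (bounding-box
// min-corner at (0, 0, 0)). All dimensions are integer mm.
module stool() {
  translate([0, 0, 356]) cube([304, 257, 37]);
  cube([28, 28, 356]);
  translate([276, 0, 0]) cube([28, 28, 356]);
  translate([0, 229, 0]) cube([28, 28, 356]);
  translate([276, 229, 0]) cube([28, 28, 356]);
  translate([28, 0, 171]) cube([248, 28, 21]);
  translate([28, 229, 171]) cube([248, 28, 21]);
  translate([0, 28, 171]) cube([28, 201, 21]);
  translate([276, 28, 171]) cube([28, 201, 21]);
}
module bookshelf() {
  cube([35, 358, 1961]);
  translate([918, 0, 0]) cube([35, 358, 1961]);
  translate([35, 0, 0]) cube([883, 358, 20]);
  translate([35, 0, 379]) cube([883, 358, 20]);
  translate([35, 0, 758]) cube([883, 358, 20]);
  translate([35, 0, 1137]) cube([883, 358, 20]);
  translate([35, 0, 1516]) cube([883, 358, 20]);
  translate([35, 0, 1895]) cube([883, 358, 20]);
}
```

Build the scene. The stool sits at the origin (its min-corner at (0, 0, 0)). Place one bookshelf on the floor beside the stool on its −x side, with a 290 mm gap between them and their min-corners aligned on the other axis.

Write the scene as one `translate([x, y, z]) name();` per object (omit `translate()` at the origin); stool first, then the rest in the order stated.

stool();
translate([-1243, 0, 0]) bookshelf();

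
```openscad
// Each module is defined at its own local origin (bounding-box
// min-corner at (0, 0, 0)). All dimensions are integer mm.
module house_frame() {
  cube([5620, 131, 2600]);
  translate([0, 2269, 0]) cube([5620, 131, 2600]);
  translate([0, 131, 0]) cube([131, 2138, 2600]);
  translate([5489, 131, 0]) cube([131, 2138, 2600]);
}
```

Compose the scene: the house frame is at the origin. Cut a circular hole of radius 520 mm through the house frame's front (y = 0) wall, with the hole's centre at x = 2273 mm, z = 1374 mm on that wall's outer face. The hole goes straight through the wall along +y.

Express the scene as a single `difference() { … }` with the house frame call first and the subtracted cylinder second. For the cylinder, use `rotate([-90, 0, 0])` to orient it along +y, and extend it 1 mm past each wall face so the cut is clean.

difference() {
  house_frame();
  translate([2273, -1, 1374]) rotate([-90, 0, 0]) cylinder(h = 133, r = 520);
}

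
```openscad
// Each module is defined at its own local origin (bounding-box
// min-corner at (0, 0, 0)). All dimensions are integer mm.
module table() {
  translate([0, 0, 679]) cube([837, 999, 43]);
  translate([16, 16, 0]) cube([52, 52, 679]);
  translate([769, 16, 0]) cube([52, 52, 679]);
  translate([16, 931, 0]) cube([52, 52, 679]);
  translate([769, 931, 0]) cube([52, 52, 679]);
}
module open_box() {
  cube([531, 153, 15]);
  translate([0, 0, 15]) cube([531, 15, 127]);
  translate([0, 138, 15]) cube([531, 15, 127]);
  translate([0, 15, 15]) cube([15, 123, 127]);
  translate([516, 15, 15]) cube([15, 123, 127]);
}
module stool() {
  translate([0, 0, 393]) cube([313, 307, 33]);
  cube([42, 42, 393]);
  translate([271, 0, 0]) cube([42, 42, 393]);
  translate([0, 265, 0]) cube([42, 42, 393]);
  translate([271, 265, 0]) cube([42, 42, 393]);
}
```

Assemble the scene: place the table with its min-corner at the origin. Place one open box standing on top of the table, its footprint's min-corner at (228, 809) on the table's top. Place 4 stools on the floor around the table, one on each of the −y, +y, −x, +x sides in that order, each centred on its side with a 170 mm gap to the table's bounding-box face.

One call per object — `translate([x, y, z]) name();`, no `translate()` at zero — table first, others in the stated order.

table();
translate([228, 809, 722]) open_box();
translate([262, -477, 0]) stool();
translate([262, 1169, 0]) stool();
translate([-483, 346, 0]) stool();
translate([1007, 346, 0]) stool();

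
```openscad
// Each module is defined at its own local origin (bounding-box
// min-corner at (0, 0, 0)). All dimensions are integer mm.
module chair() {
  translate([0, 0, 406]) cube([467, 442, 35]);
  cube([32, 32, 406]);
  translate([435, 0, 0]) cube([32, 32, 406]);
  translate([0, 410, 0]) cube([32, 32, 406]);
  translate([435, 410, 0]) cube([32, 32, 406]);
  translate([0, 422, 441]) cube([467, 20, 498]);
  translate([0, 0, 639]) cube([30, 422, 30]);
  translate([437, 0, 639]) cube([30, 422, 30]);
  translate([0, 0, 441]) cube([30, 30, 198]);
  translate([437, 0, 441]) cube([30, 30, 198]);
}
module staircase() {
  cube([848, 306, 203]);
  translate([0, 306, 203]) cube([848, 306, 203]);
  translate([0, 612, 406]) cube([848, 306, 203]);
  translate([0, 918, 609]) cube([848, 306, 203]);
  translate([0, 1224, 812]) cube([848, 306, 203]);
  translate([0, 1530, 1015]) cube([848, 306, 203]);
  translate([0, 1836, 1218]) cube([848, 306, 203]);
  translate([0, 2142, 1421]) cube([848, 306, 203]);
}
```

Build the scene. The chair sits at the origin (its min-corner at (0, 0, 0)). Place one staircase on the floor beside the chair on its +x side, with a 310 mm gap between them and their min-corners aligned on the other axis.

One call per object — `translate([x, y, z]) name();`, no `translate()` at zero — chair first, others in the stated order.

chair();
translate([777, 0, 0]) staircase();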